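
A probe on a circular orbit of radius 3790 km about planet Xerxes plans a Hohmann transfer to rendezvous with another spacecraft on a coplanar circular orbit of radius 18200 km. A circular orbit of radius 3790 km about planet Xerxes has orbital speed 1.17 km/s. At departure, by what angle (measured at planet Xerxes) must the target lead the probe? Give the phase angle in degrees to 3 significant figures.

φ = 95.5°

From the circular-orbit relation v² = μ/r at r = 3790 km: μ = v²r = (1.17)² × 3790 = 5188.13 km³/s².
Semi-major axis of the transfer orbit: a_t = (3790 + 18200)/2 = 10995 km.
The half-period of the transfer ellipse is t = π√(a_t³/μ) = 50284.9 s.
Target angular speed ω₂ = √(μ/r₂³) = 2.93358×10^-5 rad/s.
Angle swept by the target during transfer: ω₂·t = 1.4751 rad = 84.52°.
Arrival is 180° from departure on the ellipse, so φ = 180° − 84.52° = 95.5°.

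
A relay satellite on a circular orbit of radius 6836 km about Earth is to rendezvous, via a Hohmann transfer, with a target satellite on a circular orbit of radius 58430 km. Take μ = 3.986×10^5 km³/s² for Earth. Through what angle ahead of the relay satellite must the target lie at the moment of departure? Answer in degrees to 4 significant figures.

The Hohmann ellipse has a_t = (r₁ + r₂)/2 = 32633 km.
The half-period of the transfer ellipse is t = π√(a_t³/μ) = 29333.7 s.
The target's mean motion on its circular orbit is ω₂ = √(μ/r₂³) = 4.47008×10^-5 rad/s.
Angle swept by the target during transfer: ω₂·t = 1.3112 rad = 75.13°.
Arrival is 180° from departure on the ellipse, so φ = 180° − 75.13° = 104.9°.

φ = 104.9°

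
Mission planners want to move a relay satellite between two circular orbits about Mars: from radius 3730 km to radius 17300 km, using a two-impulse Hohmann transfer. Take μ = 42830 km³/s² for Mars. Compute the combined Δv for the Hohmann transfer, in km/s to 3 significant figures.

The Hohmann ellipse has a_t = (r₁ + r₂)/2 = 10515 km.
Circular speed at r₁: v₁ = √(μ/r₁) = √(42830/3730) = 3.3886 km/s.
On the transfer ellipse at r₁, v² = μ(2/r − 1/a) gives v_p = √[μ(2/r₁ − 1/a_t)] = 4.3465 km/s.
First burn Δv₁ = |v_p − v₁| = 0.9579 km/s.
At r₂, v₂ = √(μ/r₂) = 1.5734 km/s.
Transfer-orbit speed at r₂: v_a = √[μ(2/r₂ − 1/a_t)] = 0.93713 km/s.
Second burn Δv₂ = |v₂ − v_a| = 0.6363 km/s.
Total Δv = Δv₁ + Δv₂ = 1.594 km/s.

Δv = 1.59 km/s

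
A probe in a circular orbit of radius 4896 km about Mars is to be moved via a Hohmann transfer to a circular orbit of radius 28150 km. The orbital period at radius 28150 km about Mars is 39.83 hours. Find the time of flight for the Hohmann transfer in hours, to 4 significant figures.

From Kepler's third law T² = 4π²r³/μ at r = 28150 km, T = 39.83 hours = 39.83 × 3600 s = 1.43388×10^5 s: μ = 4π²r³/T² = 42832.1 km³/s².
Transfer-ellipse semi-major axis a_t = (r₁ + r₂)/2 = (4896 + 28150)/2 = 16523 km.
Half the transfer-orbit period gives t = π√(a_t³/μ) = 32240 s.
Converting: 32240 s ÷ 3600 s/hour = 8.956 hours.

t = 8.956 hours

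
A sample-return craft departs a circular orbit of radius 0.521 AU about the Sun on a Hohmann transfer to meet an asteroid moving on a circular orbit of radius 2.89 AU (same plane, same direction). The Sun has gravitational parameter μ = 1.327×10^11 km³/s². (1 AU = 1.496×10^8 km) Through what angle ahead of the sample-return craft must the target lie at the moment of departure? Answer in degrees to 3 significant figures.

In km: r₁ = 0.521 × 1.496×10^8 = 7.79416×10^7 km; r₂ = 2.89 × 1.496×10^8 = 4.32344×10^8 km.
Transfer-ellipse semi-major axis a_t = (r₁ + r₂)/2 = (7.79416×10^7 + 4.32344×10^8)/2 = 2.551428×10^8 km.
The half-period of the transfer ellipse is t = π√(a_t³/μ) = 3.5147×10^7 s.
Target angular speed ω₂ = √(μ/r₂³) = 4.0522×10^-8 rad/s.
Angle swept by the target during transfer: ω₂·t = 1.4242 rad = 81.60°.
Arrival is 180° from departure on the ellipse, so φ = 180° − 81.60° = 98.4°.

φ = 98.4°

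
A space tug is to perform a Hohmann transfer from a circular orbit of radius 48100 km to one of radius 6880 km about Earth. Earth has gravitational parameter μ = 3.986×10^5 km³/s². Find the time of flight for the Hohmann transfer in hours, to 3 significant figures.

Transfer-ellipse semi-major axis a_t = (r₁ + r₂)/2 = (48100 + 6880)/2 = 27490 km.
Half the transfer-orbit period gives t = π√(a_t³/μ) = 22680 s.
Converting: 22680 s ÷ 3600 s/hour = 6.30 hours.

t = 6.30 hours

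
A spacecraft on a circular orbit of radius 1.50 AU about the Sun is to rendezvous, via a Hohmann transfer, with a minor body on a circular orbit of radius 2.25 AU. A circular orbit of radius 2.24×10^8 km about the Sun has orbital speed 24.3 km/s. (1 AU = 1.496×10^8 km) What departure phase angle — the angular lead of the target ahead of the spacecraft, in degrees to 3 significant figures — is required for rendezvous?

φ = 43.1°

From the circular-orbit relation v² = μ/r at r = 2.24×10^8 km: μ = v²r = (24.3)² × 2.24×10^8 = 1.32270×10^11 km³/s².
In km: r₁ = 1.50 × 1.496×10^8 = 2.244×10^8 km; r₂ = 2.25 × 1.496×10^8 = 3.366×10^8 km.
Transfer-ellipse semi-major axis a_t = (r₁ + r₂)/2 = (2.244×10^8 + 3.366×10^8)/2 = 2.805×10^8 km.
Transfer time t = π√(a_t³/μ) = 4.058×10^7 s.
Target angular speed ω₂ = √(μ/r₂³) = 5.889×10^-8 rad/s.
Angle swept by the target during transfer: ω₂·t = 2.390 rad = 136.9°.
The spacecraft traverses 180° on the transfer ellipse, so the target must lead by 180° − 136.9° = 43.1°.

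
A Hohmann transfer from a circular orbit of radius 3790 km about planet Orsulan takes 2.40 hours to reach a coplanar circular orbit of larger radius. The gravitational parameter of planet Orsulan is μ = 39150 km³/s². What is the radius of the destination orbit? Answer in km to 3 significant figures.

Transfer time t = 2.40 hours = 8640 s, and t = π√(a_t³/μ).
So a_t = (μ t²/π²)^(1/3) = (39150 × (8640)² / π²)^(1/3) = 6665.3 km.
Since a_t = (r₁ + r₂)/2, r₂ = 2a_t − r₁ = 2×6665.3 − 3790 = 9540.6 km.

r₂ = 9540 km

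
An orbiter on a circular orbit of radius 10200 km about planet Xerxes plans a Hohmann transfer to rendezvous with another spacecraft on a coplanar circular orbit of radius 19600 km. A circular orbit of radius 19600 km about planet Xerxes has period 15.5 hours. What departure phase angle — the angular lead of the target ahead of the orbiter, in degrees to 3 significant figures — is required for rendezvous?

φ = 60.7°

From Kepler's third law T² = 4π²r³/μ at r = 19600 km, T = 15.5 hours = 15.5 × 3600 s = 55800 s: μ = 4π²r³/T² = 95468.4 km³/s².
Transfer-ellipse semi-major axis a_t = (r₁ + r₂)/2 = (10200 + 19600)/2 = 14900 km.
The half-period of the transfer ellipse is t = π√(a_t³/μ) = 18490 s.
Target angular speed ω₂ = √(μ/r₂³) = 1.126×10^-4 rad/s.
Angle swept by the target during transfer: ω₂·t = 2.082 rad = 119.3°.
The orbiter traverses 180° on the transfer ellipse, so the target must lead by 180° − 119.3° = 60.7°.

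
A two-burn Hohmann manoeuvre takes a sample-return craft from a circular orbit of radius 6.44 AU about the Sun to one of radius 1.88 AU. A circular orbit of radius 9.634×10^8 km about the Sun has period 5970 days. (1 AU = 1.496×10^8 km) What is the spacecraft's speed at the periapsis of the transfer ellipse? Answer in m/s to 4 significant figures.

v = 27020 m/s

From Kepler's third law T² = 4π²r³/μ at r = 9.634×10^8 km, T = 5970 days = 5970 × 86400 s = 5.15808×10^8 s: μ = 4π²r³/T² = 1.32679×10^11 km³/s².
In km: r₁ = 6.44 × 1.496×10^8 = 9.63424×10^8 km; r₂ = 1.88 × 1.496×10^8 = 2.81248×10^8 km.
Transfer-ellipse semi-major axis a_t = (r₁ + r₂)/2 = (9.63424×10^8 + 2.81248×10^8)/2 = 6.22336×10^8 km.
The periapsis of the transfer ellipse is at r = 2.81248×10^8 km.
Applying v² = μ(2/r − 1/a_t): v = 27.02 km/s.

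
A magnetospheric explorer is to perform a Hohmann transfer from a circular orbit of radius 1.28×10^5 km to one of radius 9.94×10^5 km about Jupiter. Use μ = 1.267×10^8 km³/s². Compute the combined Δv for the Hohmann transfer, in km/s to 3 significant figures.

Δv = 16.3 km/s

Transfer-ellipse semi-major axis a_t = (r₁ + r₂)/2 = (1.280×10^5 + 9.940×10^5)/2 = 5.610×10^5 km.
At r₁ the circular-orbit speed is v₁ = √(μ/r₁) = 31.462 km/s.
On the transfer ellipse at r₁, vis-viva gives v_p = √[μ(2/r₁ − 1/a_t)] = 41.879 km/s.
First burn Δv₁ = |v_p − v₁| = 10.417 km/s.
At r₂, v₂ = √(μ/r₂) = 11.29003 km/s.
Transfer-orbit speed at r₂: v_a = √[μ(2/r₂ − 1/a_t)] = 5.392854 km/s.
Second burn Δv₂ = |v₂ − v_a| = 5.8972 km/s.
Total Δv = Δv₁ + Δv₂ = 16.31 km/s.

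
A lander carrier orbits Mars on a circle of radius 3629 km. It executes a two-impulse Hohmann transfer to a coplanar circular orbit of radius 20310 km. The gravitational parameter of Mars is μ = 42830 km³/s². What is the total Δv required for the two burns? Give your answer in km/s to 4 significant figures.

Transfer-ellipse semi-major axis a_t = (r₁ + r₂)/2 = (3629 + 20310)/2 = 11969.5 km.
Circular speed at r₁: v₁ = √(μ/r₁) = √(42830/3629) = 3.4354 km/s.
Transfer-orbit speed at r₁ (vis-viva equation): v_p = √[μ(2/r₁ − 1/a_t)] = 4.4750 km/s.
First burn Δv₁ = |v_p − v₁| = 1.0396 km/s.
Circular speed at r₂: v₂ = √(μ/r₂) = 1.452175 km/s.
Transfer-orbit speed at r₂: v_a = √[μ(2/r₂ − 1/a_t)] = 0.7996033 km/s.
Second burn Δv₂ = |v₂ − v_a| = 0.65257 km/s.
Total Δv = Δv₁ + Δv₂ = 1.692 km/s.

Δv = 1.692 km/s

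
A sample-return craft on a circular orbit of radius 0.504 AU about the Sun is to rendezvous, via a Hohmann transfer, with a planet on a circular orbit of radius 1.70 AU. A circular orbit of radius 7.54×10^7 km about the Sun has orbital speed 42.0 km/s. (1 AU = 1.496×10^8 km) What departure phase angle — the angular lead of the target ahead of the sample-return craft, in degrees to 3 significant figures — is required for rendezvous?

φ = 86.1°

From the circular-orbit relation v² = μ/r at r = 7.54×10^7 km: μ = v²r = (42.0)² × 7.54×10^7 = 1.33006×10^11 km³/s².
In km: r₁ = 0.504 × 1.496×10^8 = 7.53984×10^7 km; r₂ = 1.70 × 1.496×10^8 = 2.5432×10^8 km.
Transfer-ellipse semi-major axis a_t = (r₁ + r₂)/2 = (7.53984×10^7 + 2.5432×10^8)/2 = 1.648592×10^8 km.
Transfer time t = π√(a_t³/μ) = 1.8234×10^7 s.
The target's mean motion on its circular orbit is ω₂ = √(μ/r₂³) = 8.9922×10^-8 rad/s.
Angle swept by the target during transfer: ω₂·t = 1.6396 rad = 93.94°.
Arrival is 180° from departure on the ellipse, so φ = 180° − 93.94° = 86.1°.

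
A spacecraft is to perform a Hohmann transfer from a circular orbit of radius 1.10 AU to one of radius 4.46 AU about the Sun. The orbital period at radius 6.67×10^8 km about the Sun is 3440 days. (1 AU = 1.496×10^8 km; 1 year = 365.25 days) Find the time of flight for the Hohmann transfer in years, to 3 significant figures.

t = 2.32 years

From Kepler's third law T² = 4π²r³/μ at r = 6.67×10^8 km, T = 3440 days = 3440 × 86400 s = 2.97216×10^8 s: μ = 4π²r³/T² = 1.32615×10^11 km³/s².
In km: r₁ = 1.10 × 1.496×10^8 = 1.6456×10^8 km; r₂ = 4.46 × 1.496×10^8 = 6.67216×10^8 km.
Semi-major axis of the transfer orbit: a_t = (1.6456×10^8 + 6.67216×10^8)/2 = 4.15888×10^8 km.
By Kepler's third law the transfer-orbit period is T = 2π√(a_t³/μ), so t = T/2 = 7.317×10^7 s.
Converting: 7.317×10^7 s ÷ 3.15576×10^7 s/year (365.25 × 86400) = 2.32 years.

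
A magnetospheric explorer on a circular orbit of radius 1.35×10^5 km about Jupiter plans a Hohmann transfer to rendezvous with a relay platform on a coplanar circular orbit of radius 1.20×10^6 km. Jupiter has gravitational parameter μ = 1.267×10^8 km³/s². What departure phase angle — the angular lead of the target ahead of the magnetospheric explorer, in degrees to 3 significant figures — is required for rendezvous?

The Hohmann ellipse has a_t = (r₁ + r₂)/2 = 6.675×10^5 km.
The half-period of the transfer ellipse is t = π√(a_t³/μ) = 1.52208×10^5 s.
Target angular speed ω₂ = √(μ/r₂³) = 8.56281×10^-6 rad/s.
Angle swept by the target during transfer: ω₂·t = 1.30333 rad = 74.68°.
The magnetospheric explorer traverses 180° on the transfer ellipse, so the target must lead by 180° − 74.68° = 105°.

φ = 105°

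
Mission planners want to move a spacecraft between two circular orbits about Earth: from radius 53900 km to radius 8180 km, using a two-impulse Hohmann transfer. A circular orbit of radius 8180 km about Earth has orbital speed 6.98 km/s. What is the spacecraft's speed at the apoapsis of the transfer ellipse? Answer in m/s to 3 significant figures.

v = 1400 m/s

From the circular-orbit relation v² = μ/r at r = 8180 km: μ = v²r = (6.98)² × 8180 = 3.98533×10^5 km³/s².
Transfer-ellipse semi-major axis a_t = (r₁ + r₂)/2 = (53900 + 8180)/2 = 31040 km.
The apoapsis of the transfer ellipse is at r = 53900 km.
From the vis-viva equation, v = √[μ(2/r − 1/a_t)] = 1.396 km/s.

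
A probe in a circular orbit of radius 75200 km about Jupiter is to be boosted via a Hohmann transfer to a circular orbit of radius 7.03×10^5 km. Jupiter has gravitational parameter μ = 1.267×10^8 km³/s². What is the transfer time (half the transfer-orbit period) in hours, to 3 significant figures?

t = 18.8 hours

The Hohmann ellipse has a_t = (r₁ + r₂)/2 = 3.891×10^5 km.
By Kepler's third law the transfer-orbit period is T = 2π√(a_t³/μ), so t = T/2 = 67740 s.
Converting: 67740 s ÷ 3600 s/hour = 18.8 hours.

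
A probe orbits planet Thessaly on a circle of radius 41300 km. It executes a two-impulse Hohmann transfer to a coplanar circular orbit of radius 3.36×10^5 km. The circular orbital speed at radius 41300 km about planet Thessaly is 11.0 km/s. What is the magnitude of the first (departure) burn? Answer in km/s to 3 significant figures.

Δv₁ = 3.68 km/s

From the circular-orbit relation v² = μ/r at r = 41300 km: μ = v²r = (11.0)² × 41300 = 4.99730×10^6 km³/s².
The Hohmann ellipse has a_t = (r₁ + r₂)/2 = 1.8865×10^5 km.
Circular speed at r = 41300 km: v_c = √(μ/r) = 11.00 km/s.
Transfer-orbit speed at the same r (vis-viva, a = a_t): v_t = √[μ(2/r − 1/a_t)] = 14.68 km/s.
Δv₁ = |v_t − v_c| = |14.68 − 11.00| = 3.680 km/s.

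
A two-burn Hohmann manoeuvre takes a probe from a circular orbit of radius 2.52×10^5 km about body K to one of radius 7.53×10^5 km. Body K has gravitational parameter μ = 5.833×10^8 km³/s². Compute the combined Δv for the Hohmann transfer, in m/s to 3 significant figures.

Δv = 18900 m/s

The Hohmann ellipse has a_t = (r₁ + r₂)/2 = 5.025×10^5 km.
At r₁ the circular-orbit speed is v₁ = √(μ/r₁) = 48.11115 km/s.
On the transfer ellipse at r₁, vis-viva gives v_p = √[μ(2/r₁ − 1/a_t)] = 58.89456 km/s.
First burn Δv₁ = |v_p − v₁| = 10.783 km/s.
Circular speed at r₂: v₂ = √(μ/r₂) = 27.83226 km/s.
Transfer-orbit speed at r₂: v_a = √[μ(2/r₂ − 1/a_t)] = 19.70973 km/s.
Second burn Δv₂ = |v₂ − v_a| = 8.1225 km/s.
Δv = Δv₁ + Δv₂ = 10.783 + 8.1225 = 18.91 km/s.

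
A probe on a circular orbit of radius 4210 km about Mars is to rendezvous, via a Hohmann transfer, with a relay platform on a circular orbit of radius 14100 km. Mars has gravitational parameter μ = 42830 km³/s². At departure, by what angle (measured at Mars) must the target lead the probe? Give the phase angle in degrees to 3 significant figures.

φ = 85.8°

Semi-major axis of the transfer orbit: a_t = (4210 + 14100)/2 = 9155 km.
Transfer time t = π√(a_t³/μ) = 13297 s.
Target angular speed ω₂ = √(μ/r₂³) = 1.2361×10^-4 rad/s.
Angle swept by the target during transfer: ω₂·t = 1.6436 rad = 94.17°.
Arrival is 180° from departure on the ellipse, so φ = 180° − 94.17° = 85.8°.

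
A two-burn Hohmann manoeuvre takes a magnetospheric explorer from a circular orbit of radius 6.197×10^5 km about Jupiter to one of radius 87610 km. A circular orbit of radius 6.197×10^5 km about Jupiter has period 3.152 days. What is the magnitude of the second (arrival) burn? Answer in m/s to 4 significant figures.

From Kepler's third law T² = 4π²r³/μ at r = 6.197×10^5 km, T = 3.152 days = 3.152 × 86400 s = 2.723328×10^5 s: μ = 4π²r³/T² = 1.26679×10^8 km³/s².
The Hohmann ellipse has a_t = (r₁ + r₂)/2 = 3.53655×10^5 km.
Circular speed at r = 87610 km: v_c = √(μ/r) = 38.03 km/s.
Transfer-orbit speed at the same r (vis-viva, a = a_t): v_t = √[μ(2/r − 1/a_t)] = 50.34 km/s.
Δv₂ = |v_t − v_c| = |50.34 − 38.03| = 12.31 km/s.

Δv₂ = 12310 m/s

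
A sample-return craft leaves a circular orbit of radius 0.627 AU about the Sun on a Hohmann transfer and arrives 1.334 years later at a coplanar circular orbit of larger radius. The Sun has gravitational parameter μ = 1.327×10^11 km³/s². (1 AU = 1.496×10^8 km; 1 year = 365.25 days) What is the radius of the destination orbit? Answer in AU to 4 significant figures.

r₂ = 3.220 AU

In km: r₁ = 0.627 × 1.496×10^8 = 9.37992×10^7 km.
Transfer time t = 1.334 years × 365.25 × 86400 s = 4.20978384×10^7 s, and t = π√(a_t³/μ).
So a_t = (μ t²/π²)^(1/3) = (1.327×10^11 × (4.20978384×10^7)² / π²)^(1/3) = 2.8776×10^8 km.
Since a_t = (r₁ + r₂)/2, r₂ = 2a_t − r₁ = 2×2.8776×10^8 − 9.37992×10^7 = 4.817208×10^8 km.
In AU: r₂ = 4.817208×10^8 / 1.496×10^8 = 3.220 AU.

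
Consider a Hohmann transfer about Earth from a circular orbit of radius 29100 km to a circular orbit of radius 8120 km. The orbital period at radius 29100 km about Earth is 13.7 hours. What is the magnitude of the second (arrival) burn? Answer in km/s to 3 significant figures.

Δv₂ = 1.76 km/s

From Kepler's third law T² = 4π²r³/μ at r = 29100 km, T = 13.7 hours = 13.7 × 3600 s = 49320 s: μ = 4π²r³/T² = 3.99938×10^5 km³/s².
The Hohmann ellipse has a_t = (r₁ + r₂)/2 = 18610 km.
Circular speed at r = 8120 km: v_c = √(μ/r) = 7.018 km/s.
Vis-viva on the transfer ellipse at r = 8120 km gives v_t = √[μ(2/r − 1/a_t)] = 8.776 km/s.
Δv₂ = |v_t − v_c| = |8.776 − 7.018| = 1.758 km/s.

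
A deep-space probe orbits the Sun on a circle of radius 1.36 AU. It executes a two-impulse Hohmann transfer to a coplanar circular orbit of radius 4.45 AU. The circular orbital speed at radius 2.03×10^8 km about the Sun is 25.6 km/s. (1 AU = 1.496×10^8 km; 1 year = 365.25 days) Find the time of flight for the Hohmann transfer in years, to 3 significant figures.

From the circular-orbit relation v² = μ/r at r = 2.03×10^8 km: μ = v²r = (25.6)² × 2.03×10^8 = 1.33038×10^11 km³/s².
In km: r₁ = 1.36 × 1.496×10^8 = 2.03456×10^8 km; r₂ = 4.45 × 1.496×10^8 = 6.6572×10^8 km.
Transfer-ellipse semi-major axis a_t = (r₁ + r₂)/2 = (2.03456×10^8 + 6.6572×10^8)/2 = 4.34588×10^8 km.
By Kepler's third law the transfer-orbit period is T = 2π√(a_t³/μ), so t = T/2 = 7.803×10^7 s.
Converting: 7.803×10^7 s ÷ 3.15576×10^7 s/year (365.25 × 86400) = 2.47 years.

t = 2.47 years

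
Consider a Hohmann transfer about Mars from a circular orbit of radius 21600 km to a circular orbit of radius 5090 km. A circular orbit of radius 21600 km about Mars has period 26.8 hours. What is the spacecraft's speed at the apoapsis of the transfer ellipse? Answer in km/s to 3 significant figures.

From Kepler's third law T² = 4π²r³/μ at r = 21600 km, T = 26.8 hours = 26.8 × 3600 s = 96480 s: μ = 4π²r³/T² = 42741.2 km³/s².
Transfer-ellipse semi-major axis a_t = (r₁ + r₂)/2 = (21600 + 5090)/2 = 13345 km.
The apoapsis of the transfer ellipse is at r = 21600 km.
From the vis-viva equation, v = √[μ(2/r − 1/a_t)] = 0.8688 km/s.

v = 0.869 km/s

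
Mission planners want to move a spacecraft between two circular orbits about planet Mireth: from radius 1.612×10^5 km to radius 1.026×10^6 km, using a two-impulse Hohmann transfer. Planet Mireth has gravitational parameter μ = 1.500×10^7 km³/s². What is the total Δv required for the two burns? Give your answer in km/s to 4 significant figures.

The Hohmann ellipse has a_t = (r₁ + r₂)/2 = 5.936×10^5 km.
Circular speed at r₁: v₁ = √(μ/r₁) = √(1.500×10^7/1.612×10^5) = 9.6464 km/s.
Transfer-orbit speed at r₁ (vis-viva): v_p = √[μ(2/r₁ − 1/a_t)] = 12.682 km/s.
First burn Δv₁ = |v_p − v₁| = 3.036 km/s.
At r₂, v₂ = √(μ/r₂) = 3.824 km/s.
Transfer-orbit speed at r₂: v_a = √[μ(2/r₂ − 1/a_t)] = 1.993 km/s.
Second burn Δv₂ = |v₂ − v_a| = 1.831 km/s.
Δv = Δv₁ + Δv₂ = 3.036 + 1.831 = 4.867 km/s.

Δv = 4.867 km/s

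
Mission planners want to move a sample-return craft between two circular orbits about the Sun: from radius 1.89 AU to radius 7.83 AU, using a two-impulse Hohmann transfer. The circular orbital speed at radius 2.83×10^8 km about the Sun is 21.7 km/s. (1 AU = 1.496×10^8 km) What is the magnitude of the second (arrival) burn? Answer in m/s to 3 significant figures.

Δv₂ = 4010 m/s

From the circular-orbit relation v² = μ/r at r = 2.83×10^8 km: μ = v²r = (21.7)² × 2.83×10^8 = 1.33262×10^11 km³/s².
In km: r₁ = 1.89 × 1.496×10^8 = 2.82744×10^8 km; r₂ = 7.83 × 1.496×10^8 = 1.171368×10^9 km.
The Hohmann ellipse has a_t = (r₁ + r₂)/2 = 7.27056×10^8 km.
On the circular orbit at r = 1.171368×10^9 km, v_c = √(μ/r) = 10.6661 km/s.
Vis-viva on the transfer ellipse at r = 1.171368×10^9 km gives v_t = √[μ(2/r − 1/a_t)] = 6.65149 km/s.
Δv₂ = |v_t − v_c| = |6.65149 − 10.6661| = 4.015 km/s.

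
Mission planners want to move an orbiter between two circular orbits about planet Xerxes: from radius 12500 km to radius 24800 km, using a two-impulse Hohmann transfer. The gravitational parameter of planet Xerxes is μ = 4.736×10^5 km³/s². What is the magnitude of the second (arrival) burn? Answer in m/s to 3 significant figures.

Semi-major axis of the transfer orbit: a_t = (12500 + 24800)/2 = 18650 km.
Circular speed at r = 24800 km: v_c = √(μ/r) = 4.3700 km/s.
Vis-viva on the transfer ellipse at r = 24800 km gives v_t = √[μ(2/r − 1/a_t)] = 3.5776 km/s.
Δv₂ = |v_t − v_c| = |3.5776 − 4.3700| = 0.7924 km/s.

Δv₂ = 792 m/s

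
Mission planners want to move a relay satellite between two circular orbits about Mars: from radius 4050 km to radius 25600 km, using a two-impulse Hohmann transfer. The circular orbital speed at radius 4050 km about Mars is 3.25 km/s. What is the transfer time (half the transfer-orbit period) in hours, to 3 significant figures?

From the circular-orbit relation v² = μ/r at r = 4050 km: μ = v²r = (3.25)² × 4050 = 42778.1 km³/s².
Semi-major axis of the transfer orbit: a_t = (4050 + 25600)/2 = 14825 km.
Half the transfer-orbit period gives t = π√(a_t³/μ) = 27420 s.
Converting: 27420 s ÷ 3600 s/hour = 7.62 hours.

t = 7.62 hours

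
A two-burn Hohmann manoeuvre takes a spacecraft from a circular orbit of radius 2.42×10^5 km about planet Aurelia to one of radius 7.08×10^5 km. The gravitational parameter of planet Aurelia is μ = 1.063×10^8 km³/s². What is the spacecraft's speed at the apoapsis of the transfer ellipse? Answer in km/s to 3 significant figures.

v = 8.75 km/s

Transfer-ellipse semi-major axis a_t = (r₁ + r₂)/2 = (2.420×10^5 + 7.080×10^5)/2 = 4.750×10^5 km.
At apoapsis, r = 7.080×10^5 km.
Vis-viva: v = √[μ(2/r − 1/a_t)] = √[1.063×10^8 × (2/7.080×10^5 − 1/4.750×10^5)] = 8.746 km/s.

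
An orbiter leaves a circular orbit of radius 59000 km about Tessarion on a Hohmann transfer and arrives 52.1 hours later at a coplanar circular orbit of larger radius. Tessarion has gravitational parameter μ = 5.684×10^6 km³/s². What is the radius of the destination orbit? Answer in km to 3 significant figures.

r₂ = 4.86×10^5 km

Transfer time t = 52.1 hours = 1.8756×10^5 s, and t = π√(a_t³/μ).
So a_t = (μ t²/π²)^(1/3) = (5.684×10^6 × (1.8756×10^5)² / π²)^(1/3) = 2.7261×10^5 km.
Since a_t = (r₁ + r₂)/2, r₂ = 2a_t − r₁ = 2×2.7261×10^5 − 59000 = 4.8622×10^5 km.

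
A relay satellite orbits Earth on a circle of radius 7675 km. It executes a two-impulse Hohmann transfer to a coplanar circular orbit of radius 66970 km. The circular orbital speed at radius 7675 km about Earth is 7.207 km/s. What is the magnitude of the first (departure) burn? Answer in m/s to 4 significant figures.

Δv₁ = 2447 m/s

From the circular-orbit relation v² = μ/r at r = 7675 km: μ = v²r = (7.207)² × 7675 = 3.98646×10^5 km³/s².
The Hohmann ellipse has a_t = (r₁ + r₂)/2 = 37322.5 km.
On the circular orbit at r = 7675 km, v_c = √(μ/r) = 7.207 km/s.
Transfer-orbit speed at the same r (vis-viva, a = a_t): v_t = √[μ(2/r − 1/a_t)] = 9.654 km/s.
Δv₁ = |v_t − v_c| = |9.654 − 7.207| = 2.447 km/s.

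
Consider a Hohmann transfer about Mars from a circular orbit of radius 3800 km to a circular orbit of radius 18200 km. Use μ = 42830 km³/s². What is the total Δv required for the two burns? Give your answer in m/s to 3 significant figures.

The Hohmann ellipse has a_t = (r₁ + r₂)/2 = 11000 km.
At r₁ the circular-orbit speed is v₁ = √(μ/r₁) = 3.35724 km/s.
Transfer-orbit speed at r₁ (vis-viva): v_p = √[μ(2/r₁ − 1/a_t)] = 4.31839 km/s.
First burn Δv₁ = |v_p − v₁| = 0.96115 km/s.
At r₂, v₂ = √(μ/r₂) = 1.534 km/s.
Transfer-orbit speed at r₂: v_a = √[μ(2/r₂ − 1/a_t)] = 0.9016 km/s.
Second burn Δv₂ = |v₂ − v_a| = 0.63240 km/s.
Total Δv = Δv₁ + Δv₂ = 1.594 km/s.

Δv = 1590 m/s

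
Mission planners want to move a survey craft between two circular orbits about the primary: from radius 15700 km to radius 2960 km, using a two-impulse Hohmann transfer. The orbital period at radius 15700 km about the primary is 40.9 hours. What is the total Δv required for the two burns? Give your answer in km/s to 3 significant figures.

Δv = 0.751 km/s

From Kepler's third law T² = 4π²r³/μ at r = 15700 km, T = 40.9 hours = 40.9 × 3600 s = 1.4724×10^5 s: μ = 4π²r³/T² = 7047.05 km³/s².
Semi-major axis of the transfer orbit: a_t = (15700 + 2960)/2 = 9330 km.
Circular speed at r₁: v₁ = √(μ/r₁) = √(7047.05/15700) = 0.6700 km/s.
On the transfer ellipse at r₁, v² = μ(2/r − 1/a) gives v_a = √[μ(2/r₁ − 1/a_t)] = 0.3774 km/s.
First burn Δv₁ = |v_a − v₁| = 0.2926 km/s.
Circular speed at r₂: v₂ = √(μ/r₂) = 1.5430 km/s.
Transfer-orbit speed at r₂: v_p = √[μ(2/r₂ − 1/a_t)] = 2.0016 km/s.
Second burn Δv₂ = |v₂ − v_p| = 0.4586 km/s.
Δv = Δv₁ + Δv₂ = 0.2926 + 0.4586 = 0.7512 km/s.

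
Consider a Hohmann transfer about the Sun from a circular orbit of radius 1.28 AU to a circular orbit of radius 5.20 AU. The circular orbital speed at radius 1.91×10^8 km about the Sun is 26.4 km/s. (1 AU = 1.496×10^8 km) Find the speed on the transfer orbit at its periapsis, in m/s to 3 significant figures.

From the circular-orbit relation v² = μ/r at r = 1.91×10^8 km: μ = v²r = (26.4)² × 1.91×10^8 = 1.33119×10^11 km³/s².
In km: r₁ = 1.28 × 1.496×10^8 = 1.91488×10^8 km; r₂ = 5.20 × 1.496×10^8 = 7.7792×10^8 km.
The Hohmann ellipse has a_t = (r₁ + r₂)/2 = 4.84704×10^8 km.
The periapsis of the transfer ellipse is at r = 1.91488×10^8 km.
Applying v² = μ(2/r − 1/a_t): v = 33.40 km/s.

v = 33400 m/s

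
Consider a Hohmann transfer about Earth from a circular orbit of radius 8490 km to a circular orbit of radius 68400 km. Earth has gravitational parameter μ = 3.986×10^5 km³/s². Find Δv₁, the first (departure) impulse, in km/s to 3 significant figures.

The Hohmann ellipse has a_t = (r₁ + r₂)/2 = 38445 km.
On the circular orbit at r = 8490 km, v_c = √(μ/r) = 6.852 km/s.
Vis-viva on the transfer ellipse at r = 8490 km gives v_t = √[μ(2/r − 1/a_t)] = 9.140 km/s.
Δv₁ = |v_t − v_c| = |9.140 − 6.852| = 2.288 km/s.

Δv₁ = 2.29 km/s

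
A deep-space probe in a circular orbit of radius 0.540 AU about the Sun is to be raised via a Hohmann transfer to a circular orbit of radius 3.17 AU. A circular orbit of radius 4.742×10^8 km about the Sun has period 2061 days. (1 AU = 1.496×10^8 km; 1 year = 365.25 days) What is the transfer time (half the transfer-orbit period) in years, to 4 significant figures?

t = 1.263 years

From Kepler's third law T² = 4π²r³/μ at r = 4.742×10^8 km, T = 2061 days = 2061 × 86400 s = 1.780704×10^8 s: μ = 4π²r³/T² = 1.32758×10^11 km³/s².
In km: r₁ = 0.540 × 1.496×10^8 = 8.0784×10^7 km; r₂ = 3.17 × 1.496×10^8 = 4.74232×10^8 km.
The Hohmann ellipse has a_t = (r₁ + r₂)/2 = 2.77508×10^8 km.
Transfer time t = π√(a_t³/μ) = π√((2.77508×10^8)³ / 1.32758×10^11) = 3.986×10^7 s.
Converting: 3.986×10^7 s ÷ 3.15576×10^7 s/year (365.25 × 86400) = 1.263 years.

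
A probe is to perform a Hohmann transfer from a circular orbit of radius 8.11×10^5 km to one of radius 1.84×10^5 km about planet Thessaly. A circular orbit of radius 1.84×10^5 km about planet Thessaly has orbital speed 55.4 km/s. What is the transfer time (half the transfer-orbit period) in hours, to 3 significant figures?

t = 12.9 hours

From the circular-orbit relation v² = μ/r at r = 1.84×10^5 km: μ = v²r = (55.4)² × 1.84×10^5 = 5.64725×10^8 km³/s².
Semi-major axis of the transfer orbit: a_t = (8.110×10^5 + 1.840×10^5)/2 = 4.975×10^5 km.
By Kepler's third law the transfer-orbit period is T = 2π√(a_t³/μ), so t = T/2 = 46390 s.
Converting: 46390 s ÷ 3600 s/hour = 12.9 hours.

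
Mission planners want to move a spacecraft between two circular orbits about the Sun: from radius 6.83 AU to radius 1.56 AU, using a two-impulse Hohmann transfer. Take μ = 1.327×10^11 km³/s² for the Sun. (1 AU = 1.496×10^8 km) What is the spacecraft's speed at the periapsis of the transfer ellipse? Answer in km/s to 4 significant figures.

In km: r₁ = 6.83 × 1.496×10^8 = 1.021768×10^9 km; r₂ = 1.56 × 1.496×10^8 = 2.33376×10^8 km.
Semi-major axis of the transfer orbit: a_t = (1.021768×10^9 + 2.33376×10^8)/2 = 6.27572×10^8 km.
At periapsis, r = 2.33376×10^8 km.
From the vis-viva equation, v = √[μ(2/r − 1/a_t)] = 30.43 km/s.

v = 30.43 km/s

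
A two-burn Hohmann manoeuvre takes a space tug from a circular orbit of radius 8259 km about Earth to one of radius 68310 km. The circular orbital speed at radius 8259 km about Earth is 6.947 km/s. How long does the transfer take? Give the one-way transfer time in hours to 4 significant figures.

From the circular-orbit relation v² = μ/r at r = 8259 km: μ = v²r = (6.947)² × 8259 = 3.98586×10^5 km³/s².
Transfer-ellipse semi-major axis a_t = (r₁ + r₂)/2 = (8259 + 68310)/2 = 38284.5 km.
Transfer time t = π√(a_t³/μ) = π√((38284.5)³ / 3.98586×10^5) = 37275 s.
Converting: 37275 s ÷ 3600 s/hour = 10.35 hours.

t = 10.35 hours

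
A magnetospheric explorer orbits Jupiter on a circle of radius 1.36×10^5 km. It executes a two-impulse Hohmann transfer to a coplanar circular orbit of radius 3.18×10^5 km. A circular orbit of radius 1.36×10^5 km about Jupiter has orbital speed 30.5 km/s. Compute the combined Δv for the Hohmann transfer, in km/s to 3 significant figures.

Δv = 10.1 km/s

From the circular-orbit relation v² = μ/r at r = 1.36×10^5 km: μ = v²r = (30.5)² × 1.36×10^5 = 1.26514×10^8 km³/s².
Transfer-ellipse semi-major axis a_t = (r₁ + r₂)/2 = (1.360×10^5 + 3.180×10^5)/2 = 2.270×10^5 km.
At r₁ the circular-orbit speed is v₁ = √(μ/r₁) = 30.500 km/s.
Transfer-orbit speed at r₁ (v² = μ(2/r − 1/a)): v_p = √[μ(2/r₁ − 1/a_t)] = 36.099 km/s.
First burn Δv₁ = |v_p − v₁| = 5.599 km/s.
Circular speed at r₂: v₂ = √(μ/r₂) = 19.946 km/s.
Transfer-orbit speed at r₂: v_a = √[μ(2/r₂ − 1/a_t)] = 15.439 km/s.
Second burn Δv₂ = |v₂ − v_a| = 4.507 km/s.
Δv = Δv₁ + Δv₂ = 5.599 + 4.507 = 10.11 km/s.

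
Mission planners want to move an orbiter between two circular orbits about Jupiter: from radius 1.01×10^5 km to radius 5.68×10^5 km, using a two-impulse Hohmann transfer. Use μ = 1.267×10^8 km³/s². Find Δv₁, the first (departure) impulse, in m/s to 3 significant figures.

Δv₁ = 10700 m/s

Semi-major axis of the transfer orbit: a_t = (1.010×10^5 + 5.680×10^5)/2 = 3.345×10^5 km.
On the circular orbit at r = 1.010×10^5 km, v_c = √(μ/r) = 35.4183 km/s.
Vis-viva on the transfer ellipse at r = 1.010×10^5 km gives v_t = √[μ(2/r − 1/a_t)] = 46.1534 km/s.
Δv₁ = |v_t − v_c| = |46.1534 − 35.4183| = 10.74 km/s.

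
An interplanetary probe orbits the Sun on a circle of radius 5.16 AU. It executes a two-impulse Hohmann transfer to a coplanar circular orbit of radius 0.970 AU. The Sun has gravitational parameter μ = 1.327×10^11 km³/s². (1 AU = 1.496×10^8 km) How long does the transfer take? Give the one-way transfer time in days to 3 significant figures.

In km: r₁ = 5.16 × 1.496×10^8 = 7.71936×10^8 km; r₂ = 0.970 × 1.496×10^8 = 1.45112×10^8 km.
Transfer-ellipse semi-major axis a_t = (r₁ + r₂)/2 = (7.71936×10^8 + 1.45112×10^8)/2 = 4.58524×10^8 km.
By Kepler's third law the transfer-orbit period is T = 2π√(a_t³/μ), so t = T/2 = 8.468×10^7 s.
Converting: 8.468×10^7 s ÷ 86400 s/day = 980 days.

t = 980 days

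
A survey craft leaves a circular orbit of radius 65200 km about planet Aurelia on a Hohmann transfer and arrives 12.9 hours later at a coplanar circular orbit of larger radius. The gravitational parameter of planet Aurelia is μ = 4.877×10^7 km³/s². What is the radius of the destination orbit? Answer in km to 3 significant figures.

r₂ = 3.75×10^5 km

Transfer time t = 12.9 hours = 46440 s, and t = π√(a_t³/μ).
So a_t = (μ t²/π²)^(1/3) = (4.877×10^7 × (46440)² / π²)^(1/3) = 2.2006×10^5 km.
Since a_t = (r₁ + r₂)/2, r₂ = 2a_t − r₁ = 2×2.2006×10^5 − 65200 = 3.7492×10^5 km.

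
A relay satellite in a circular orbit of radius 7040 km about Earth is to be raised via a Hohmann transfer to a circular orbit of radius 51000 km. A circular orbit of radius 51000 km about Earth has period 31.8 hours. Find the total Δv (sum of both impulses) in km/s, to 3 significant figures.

From Kepler's third law T² = 4π²r³/μ at r = 51000 km, T = 31.8 hours = 31.8 × 3600 s = 1.1448×10^5 s: μ = 4π²r³/T² = 3.99587×10^5 km³/s².
Transfer-ellipse semi-major axis a_t = (r₁ + r₂)/2 = (7040 + 51000)/2 = 29020 km.
Circular speed at r₁: v₁ = √(μ/r₁) = √(3.99587×10^5/7040) = 7.5339 km/s.
On the transfer ellipse at r₁, vis-viva equation gives v_p = √[μ(2/r₁ − 1/a_t)] = 9.9875 km/s.
First burn Δv₁ = |v_p − v₁| = 2.454 km/s.
At r₂, v₂ = √(μ/r₂) = 2.799 km/s.
Transfer-orbit speed at r₂: v_a = √[μ(2/r₂ − 1/a_t)] = 1.379 km/s.
Second burn Δv₂ = |v₂ − v_a| = 1.420 km/s.
Total Δv = Δv₁ + Δv₂ = 3.874 km/s.

Δv = 3.87 km/s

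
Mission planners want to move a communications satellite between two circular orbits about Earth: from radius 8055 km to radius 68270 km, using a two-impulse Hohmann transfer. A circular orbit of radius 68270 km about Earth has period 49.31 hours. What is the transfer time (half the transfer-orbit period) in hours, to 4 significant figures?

t = 10.30 hours

From Kepler's third law T² = 4π²r³/μ at r = 68270 km, T = 49.31 hours = 49.31 × 3600 s = 1.77516×10^5 s: μ = 4π²r³/T² = 3.98634×10^5 km³/s².
Transfer-ellipse semi-major axis a_t = (r₁ + r₂)/2 = (8055 + 68270)/2 = 38162.5 km.
By Kepler's third law the transfer-orbit period is T = 2π√(a_t³/μ), so t = T/2 = 37095 s.
Converting: 37095 s ÷ 3600 s/hour = 10.30 hours.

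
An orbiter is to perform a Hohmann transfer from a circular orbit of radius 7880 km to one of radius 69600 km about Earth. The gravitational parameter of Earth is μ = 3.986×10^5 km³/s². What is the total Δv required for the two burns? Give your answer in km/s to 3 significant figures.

Δv = 3.73 km/s

Transfer-ellipse semi-major axis a_t = (r₁ + r₂)/2 = (7880 + 69600)/2 = 38740 km.
At r₁ the circular-orbit speed is v₁ = √(μ/r₁) = 7.112 km/s.
On the transfer ellipse at r₁, vis-viva gives v_p = √[μ(2/r₁ − 1/a_t)] = 9.533 km/s.
First burn Δv₁ = |v_p − v₁| = 2.421 km/s.
Circular speed at r₂: v₂ = √(μ/r₂) = 2.393 km/s.
Transfer-orbit speed at r₂: v_a = √[μ(2/r₂ − 1/a_t)] = 1.079 km/s.
Second burn Δv₂ = |v₂ − v_a| = 1.314 km/s.
Δv = Δv₁ + Δv₂ = 2.421 + 1.314 = 3.735 km/s.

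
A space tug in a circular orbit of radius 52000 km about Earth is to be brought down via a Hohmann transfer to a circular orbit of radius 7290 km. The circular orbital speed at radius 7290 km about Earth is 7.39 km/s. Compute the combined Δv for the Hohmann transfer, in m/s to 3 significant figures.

Δv = 3790 m/s

From the circular-orbit relation v² = μ/r at r = 7290 km: μ = v²r = (7.39)² × 7290 = 3.98122×10^5 km³/s².
The Hohmann ellipse has a_t = (r₁ + r₂)/2 = 29645 km.
Circular speed at r₁: v₁ = √(μ/r₁) = √(3.98122×10^5/52000) = 2.767 km/s.
Transfer-orbit speed at r₁ (v² = μ(2/r − 1/a)): v_a = √[μ(2/r₁ − 1/a_t)] = 1.372 km/s.
First burn Δv₁ = |v_a − v₁| = 1.395 km/s.
Circular speed at r₂: v₂ = √(μ/r₂) = 7.390 km/s.
Transfer-orbit speed at r₂: v_p = √[μ(2/r₂ − 1/a_t)] = 9.787 km/s.
Second burn Δv₂ = |v₂ − v_p| = 2.397 km/s.
Total Δv = Δv₁ + Δv₂ = 3.792 km/s.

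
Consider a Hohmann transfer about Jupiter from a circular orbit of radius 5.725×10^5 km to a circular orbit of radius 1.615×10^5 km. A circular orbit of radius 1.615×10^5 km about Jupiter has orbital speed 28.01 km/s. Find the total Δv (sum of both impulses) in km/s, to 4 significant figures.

Δv = 11.98 km/s

From the circular-orbit relation v² = μ/r at r = 1.615×10^5 km: μ = v²r = (28.01)² × 1.615×10^5 = 1.26706×10^8 km³/s².
Transfer-ellipse semi-major axis a_t = (r₁ + r₂)/2 = (5.725×10^5 + 1.615×10^5)/2 = 3.670×10^5 km.
Circular speed at r₁: v₁ = √(μ/r₁) = √(1.26706×10^8/5.725×10^5) = 14.877 km/s.
On the transfer ellipse at r₁, v² = μ(2/r − 1/a) gives v_a = √[μ(2/r₁ − 1/a_t)] = 9.8688 km/s.
First burn Δv₁ = |v_a − v₁| = 5.008 km/s.
Circular speed at r₂: v₂ = √(μ/r₂) = 28.010 km/s.
Transfer-orbit speed at r₂: v_p = √[μ(2/r₂ − 1/a_t)] = 34.984 km/s.
Second burn Δv₂ = |v₂ − v_p| = 6.974 km/s.
Total Δv = Δv₁ + Δv₂ = 11.98 km/s.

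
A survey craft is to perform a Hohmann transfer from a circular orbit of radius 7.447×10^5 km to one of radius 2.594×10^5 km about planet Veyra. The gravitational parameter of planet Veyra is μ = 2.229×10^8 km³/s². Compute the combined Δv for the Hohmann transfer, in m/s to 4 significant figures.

The Hohmann ellipse has a_t = (r₁ + r₂)/2 = 5.0205×10^5 km.
Circular speed at r₁: v₁ = √(μ/r₁) = √(2.229×10^8/7.447×10^5) = 17.301 km/s.
Transfer-orbit speed at r₁ (v² = μ(2/r − 1/a)): v_a = √[μ(2/r₁ − 1/a_t)] = 12.436 km/s.
First burn Δv₁ = |v_a − v₁| = 4.865 km/s.
At r₂, v₂ = √(μ/r₂) = 29.314 km/s.
Transfer-orbit speed at r₂: v_p = √[μ(2/r₂ − 1/a_t)] = 35.702 km/s.
Second burn Δv₂ = |v₂ − v_p| = 6.388 km/s.
Δv = Δv₁ + Δv₂ = 4.865 + 6.388 = 11.25 km/s.

Δv = 11250 m/s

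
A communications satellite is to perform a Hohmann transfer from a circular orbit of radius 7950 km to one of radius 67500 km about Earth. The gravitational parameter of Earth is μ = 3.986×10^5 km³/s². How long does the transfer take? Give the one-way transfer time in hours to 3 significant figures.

t = 10.1 hours

Transfer-ellipse semi-major axis a_t = (r₁ + r₂)/2 = (7950 + 67500)/2 = 37725 km.
Transfer time t = π√(a_t³/μ) = π√((37725)³ / 3.986×10^5) = 36460 s.
Converting: 36460 s ÷ 3600 s/hour = 10.1 hours.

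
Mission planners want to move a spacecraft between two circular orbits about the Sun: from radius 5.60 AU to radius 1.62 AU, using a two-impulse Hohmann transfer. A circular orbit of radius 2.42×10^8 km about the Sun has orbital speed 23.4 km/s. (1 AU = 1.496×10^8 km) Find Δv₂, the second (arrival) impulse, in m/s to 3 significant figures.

From the circular-orbit relation v² = μ/r at r = 2.42×10^8 km: μ = v²r = (23.4)² × 2.42×10^8 = 1.32510×10^11 km³/s².
In km: r₁ = 5.60 × 1.496×10^8 = 8.3776×10^8 km; r₂ = 1.62 × 1.496×10^8 = 2.42352×10^8 km.
Semi-major axis of the transfer orbit: a_t = (8.3776×10^8 + 2.42352×10^8)/2 = 5.40056×10^8 km.
On the circular orbit at r = 2.42352×10^8 km, v_c = √(μ/r) = 23.38 km/s.
Vis-viva on the transfer ellipse at r = 2.42352×10^8 km gives v_t = √[μ(2/r − 1/a_t)] = 29.12 km/s.
Δv₂ = |v_t − v_c| = |29.12 − 23.38| = 5.740 km/s.

Δv₂ = 5740 m/s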